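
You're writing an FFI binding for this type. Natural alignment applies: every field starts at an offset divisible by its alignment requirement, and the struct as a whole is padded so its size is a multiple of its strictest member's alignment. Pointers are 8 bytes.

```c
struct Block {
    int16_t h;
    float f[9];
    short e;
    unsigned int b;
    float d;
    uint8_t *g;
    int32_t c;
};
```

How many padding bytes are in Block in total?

h at 0 (size 2, align 2) → ends 2
pad 2 to align 4 for f
f at 4 (size 36, align 4) → ends 40
e at 40 (size 2, align 2) → ends 42
pad 2 to align 4 for b
b at 44 (size 4, align 4) → ends 48
d at 48 (size 4, align 4) → ends 52
pad 4 to align 8 for g
g at 56 (size 8, align 8) → ends 64
c at 64 (size 4, align 4) → ends 68
tail pad 4 to reach multiple of 8
total 72 bytes, alignment 8
data bytes 60, size 72 → padding 12

12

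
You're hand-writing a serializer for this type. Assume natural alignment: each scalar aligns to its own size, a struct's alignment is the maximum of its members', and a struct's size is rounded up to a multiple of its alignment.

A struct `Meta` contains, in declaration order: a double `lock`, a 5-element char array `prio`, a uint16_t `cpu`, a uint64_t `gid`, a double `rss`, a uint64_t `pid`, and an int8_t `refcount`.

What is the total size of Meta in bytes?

48

@0: lock [8B, align 8] → 8
@8: prio [5B, align 1] → 13
+1 pad (align 2)
@14: cpu [2B, align 2] → 16
@16: gid [8B, align 8] → 24
@24: rss [8B, align 8] → 32
@32: pid [8B, align 8] → 40
@40: refcount [1B, align 1] → 41
+7 tail pad (align 8)
size 48, align 8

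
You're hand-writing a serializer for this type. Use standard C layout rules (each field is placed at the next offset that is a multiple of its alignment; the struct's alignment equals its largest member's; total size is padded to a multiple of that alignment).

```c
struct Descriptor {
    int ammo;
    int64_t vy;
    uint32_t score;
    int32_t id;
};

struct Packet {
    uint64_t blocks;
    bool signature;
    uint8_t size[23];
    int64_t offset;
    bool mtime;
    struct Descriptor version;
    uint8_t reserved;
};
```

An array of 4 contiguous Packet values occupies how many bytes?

320

Descriptor: @0: ammo [4B, align 4] → 4; +4 pad (align 8); @8: vy [8B, align 8] → 16; @16: score [4B, align 4] → 20; @20: id [4B, align 4] → 24; size 24, align 8
@0: blocks [8B, align 8] → 8
@8: signature [1B, align 1] → 9
@9: size [23B, align 1] → 32
@32: offset [8B, align 8] → 40
@40: mtime [1B, align 1] → 41
+7 pad (align 8)
@48: version [24B, align 8] → 72
@72: reserved [1B, align 1] → 73
+7 tail pad (align 8)
size 80, align 8
array of 4: 4 × 80 = 320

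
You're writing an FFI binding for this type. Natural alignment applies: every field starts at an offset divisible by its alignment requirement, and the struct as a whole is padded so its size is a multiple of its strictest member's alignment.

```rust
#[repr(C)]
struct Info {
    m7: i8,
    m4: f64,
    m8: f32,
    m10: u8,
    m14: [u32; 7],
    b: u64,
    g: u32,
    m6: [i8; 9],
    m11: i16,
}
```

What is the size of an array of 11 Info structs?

@0: m7 [1B, align 1] → 1
+7 pad (align 8)
@8: m4 [8B, align 8] → 16
@16: m8 [4B, align 4] → 20
@20: m10 [1B, align 1] → 21
+3 pad (align 4)
@24: m14 [28B, align 4] → 52
+4 pad (align 8)
@56: b [8B, align 8] → 64
@64: g [4B, align 4] → 68
@68: m6 [9B, align 1] → 77
+1 pad (align 2)
@78: m11 [2B, align 2] → 80
size 80, align 8
array of 11: 11 × 80 = 880

880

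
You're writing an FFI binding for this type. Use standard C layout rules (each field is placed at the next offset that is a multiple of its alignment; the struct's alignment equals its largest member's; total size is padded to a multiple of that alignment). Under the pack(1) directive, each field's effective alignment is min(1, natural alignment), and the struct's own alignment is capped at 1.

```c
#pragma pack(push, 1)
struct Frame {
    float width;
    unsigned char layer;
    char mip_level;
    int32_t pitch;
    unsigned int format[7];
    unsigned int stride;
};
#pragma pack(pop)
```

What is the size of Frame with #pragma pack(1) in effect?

0..4  width  (4B, 1-aligned)
4..5  layer  (1B, 1-aligned)
5..6  mip_level  (1B, 1-aligned)
6..10  pitch  (4B, 1-aligned)
10..38  format  (28B, 1-aligned)
38..42  stride  (4B, 1-aligned)
sizeof = 42, alignof = 1

42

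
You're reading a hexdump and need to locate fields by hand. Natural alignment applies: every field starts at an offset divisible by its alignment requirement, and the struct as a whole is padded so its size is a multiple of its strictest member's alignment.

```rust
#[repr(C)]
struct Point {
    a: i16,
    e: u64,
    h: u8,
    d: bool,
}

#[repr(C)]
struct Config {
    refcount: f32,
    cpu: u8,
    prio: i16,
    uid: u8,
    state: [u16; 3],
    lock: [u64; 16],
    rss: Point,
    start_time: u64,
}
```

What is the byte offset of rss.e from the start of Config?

152

Point: 0..2  a  (2B, 2-aligned); 2..8  -- padding (6B); 8..16  e  (8B, 8-aligned); 16..17  h  (1B, 1-aligned); 17..18  d  (1B, 1-aligned); 18..24  -- tail padding (6B); sizeof = 24, alignof = 8
0..4  refcount  (4B, 4-aligned)
4..5  cpu  (1B, 1-aligned)
5..6  -- padding (1B)
6..8  prio  (2B, 2-aligned)
8..9  uid  (1B, 1-aligned)
9..10  -- padding (1B)
10..16  state  (6B, 2-aligned)
16..144  lock  (128B, 8-aligned)
144..168  rss  (24B, 8-aligned)
within Point: e at 8
144 + 8 = 152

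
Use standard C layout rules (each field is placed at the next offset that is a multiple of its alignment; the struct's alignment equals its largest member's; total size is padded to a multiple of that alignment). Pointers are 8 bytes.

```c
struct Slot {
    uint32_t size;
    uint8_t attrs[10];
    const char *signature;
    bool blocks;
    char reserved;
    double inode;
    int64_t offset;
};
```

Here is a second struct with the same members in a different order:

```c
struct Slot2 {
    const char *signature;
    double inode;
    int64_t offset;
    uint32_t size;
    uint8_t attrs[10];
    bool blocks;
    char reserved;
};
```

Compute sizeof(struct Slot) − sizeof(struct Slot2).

0..4  size  (4B, 4-aligned)
4..14  attrs  (10B, 1-aligned)
14..16  -- padding (2B)
16..24  signature  (8B, 8-aligned)
24..25  blocks  (1B, 1-aligned)
25..26  reserved  (1B, 1-aligned)
26..32  -- padding (6B)
32..40  inode  (8B, 8-aligned)
40..48  offset  (8B, 8-aligned)
sizeof = 48, alignof = 8
— Slot2 —
0..8  signature  (8B, 8-aligned)
8..16  inode  (8B, 8-aligned)
16..24  offset  (8B, 8-aligned)
24..28  size  (4B, 4-aligned)
28..38  attrs  (10B, 1-aligned)
38..39  blocks  (1B, 1-aligned)
39..40  reserved  (1B, 1-aligned)
sizeof = 40, alignof = 8
48 − 40 = 8

8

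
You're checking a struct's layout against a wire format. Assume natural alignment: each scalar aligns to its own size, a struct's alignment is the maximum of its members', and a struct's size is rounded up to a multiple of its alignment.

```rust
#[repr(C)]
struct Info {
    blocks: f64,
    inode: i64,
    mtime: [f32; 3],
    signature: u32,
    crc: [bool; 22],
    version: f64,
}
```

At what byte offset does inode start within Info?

8

@0: blocks [8B, align 8] → 8
@8: inode [8B, align 8] → 16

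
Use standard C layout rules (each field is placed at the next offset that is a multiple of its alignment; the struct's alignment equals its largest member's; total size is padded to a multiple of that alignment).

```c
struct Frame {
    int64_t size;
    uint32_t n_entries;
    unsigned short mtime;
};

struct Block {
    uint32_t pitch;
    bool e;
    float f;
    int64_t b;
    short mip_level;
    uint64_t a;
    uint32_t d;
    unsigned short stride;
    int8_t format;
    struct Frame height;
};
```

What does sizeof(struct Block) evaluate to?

64

Frame: 0..8  size  (8B, 8-aligned); 8..12  n_entries  (4B, 4-aligned); 12..14  mtime  (2B, 2-aligned); 14..16  -- tail padding (2B); sizeof = 16, alignof = 8
0..4  pitch  (4B, 4-aligned)
4..5  e  (1B, 1-aligned)
5..8  -- padding (3B)
8..12  f  (4B, 4-aligned)
12..16  -- padding (4B)
16..24  b  (8B, 8-aligned)
24..26  mip_level  (2B, 2-aligned)
26..32  -- padding (6B)
32..40  a  (8B, 8-aligned)
40..44  d  (4B, 4-aligned)
44..46  stride  (2B, 2-aligned)
46..47  format  (1B, 1-aligned)
47..48  -- padding (1B)
48..64  height  (16B, 8-aligned)
sizeof = 64, alignof = 8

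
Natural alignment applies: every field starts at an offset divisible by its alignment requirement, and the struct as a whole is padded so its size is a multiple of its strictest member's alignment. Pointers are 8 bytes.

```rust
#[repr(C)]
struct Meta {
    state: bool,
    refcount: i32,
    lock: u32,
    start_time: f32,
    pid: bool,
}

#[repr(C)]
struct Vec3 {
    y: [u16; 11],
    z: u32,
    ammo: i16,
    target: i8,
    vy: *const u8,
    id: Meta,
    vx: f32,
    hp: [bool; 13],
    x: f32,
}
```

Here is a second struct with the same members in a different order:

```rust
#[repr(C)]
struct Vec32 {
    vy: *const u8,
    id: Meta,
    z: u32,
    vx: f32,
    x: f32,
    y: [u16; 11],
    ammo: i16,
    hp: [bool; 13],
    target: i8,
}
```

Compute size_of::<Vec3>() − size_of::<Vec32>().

8

Meta: 0..1  state  (1B, 1-aligned); 1..4  -- padding (3B); 4..8  refcount  (4B, 4-aligned); 8..12  lock  (4B, 4-aligned); 12..16  start_time  (4B, 4-aligned); 16..17  pid  (1B, 1-aligned); 17..20  -- tail padding (3B); sizeof = 20, alignof = 4
0..22  y  (22B, 2-aligned)
22..24  -- padding (2B)
24..28  z  (4B, 4-aligned)
28..30  ammo  (2B, 2-aligned)
30..31  target  (1B, 1-aligned)
31..32  -- padding (1B)
32..40  vy  (8B, 8-aligned)
40..60  id  (20B, 4-aligned)
60..64  vx  (4B, 4-aligned)
64..77  hp  (13B, 1-aligned)
77..80  -- padding (3B)
80..84  x  (4B, 4-aligned)
84..88  -- tail padding (4B)
sizeof = 88, alignof = 8
— Vec32 —
0..8  vy  (8B, 8-aligned)
8..28  id  (20B, 4-aligned)
28..32  z  (4B, 4-aligned)
32..36  vx  (4B, 4-aligned)
36..40  x  (4B, 4-aligned)
40..62  y  (22B, 2-aligned)
62..64  ammo  (2B, 2-aligned)
64..77  hp  (13B, 1-aligned)
77..78  target  (1B, 1-aligned)
78..80  -- tail padding (2B)
sizeof = 80, alignof = 8
88 − 80 = 8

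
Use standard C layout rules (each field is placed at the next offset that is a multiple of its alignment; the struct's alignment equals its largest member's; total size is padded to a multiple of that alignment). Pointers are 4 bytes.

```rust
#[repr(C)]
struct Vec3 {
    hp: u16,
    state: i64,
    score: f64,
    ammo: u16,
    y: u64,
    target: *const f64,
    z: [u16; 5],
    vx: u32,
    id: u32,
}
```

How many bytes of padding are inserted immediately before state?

6

@0: hp [2B, align 2] → 2
+6 pad (align 8)
@8: state [8B, align 8] → 16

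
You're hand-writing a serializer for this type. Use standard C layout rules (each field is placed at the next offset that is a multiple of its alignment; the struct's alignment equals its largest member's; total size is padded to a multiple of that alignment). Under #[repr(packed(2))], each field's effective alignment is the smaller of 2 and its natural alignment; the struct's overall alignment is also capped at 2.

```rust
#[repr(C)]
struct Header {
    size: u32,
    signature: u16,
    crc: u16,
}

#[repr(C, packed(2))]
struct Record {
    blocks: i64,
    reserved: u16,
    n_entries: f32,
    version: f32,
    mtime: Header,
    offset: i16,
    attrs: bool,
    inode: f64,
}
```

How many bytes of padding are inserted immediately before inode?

Header: size at 0 (size 4, align 4) → ends 4; signature at 4 (size 2, align 2) → ends 6; crc at 6 (size 2, align 2) → ends 8; total 8 bytes, alignment 4
blocks at 0 (size 8, align 2) → ends 8
reserved at 8 (size 2, align 2) → ends 10
n_entries at 10 (size 4, align 2) → ends 14
version at 14 (size 4, align 2) → ends 18
mtime at 18 (size 8, align 2) → ends 26
offset at 26 (size 2, align 2) → ends 28
attrs at 28 (size 1, align 1) → ends 29
pad 1 to align 2 for inode
inode at 30 (size 8, align 2) → ends 38

1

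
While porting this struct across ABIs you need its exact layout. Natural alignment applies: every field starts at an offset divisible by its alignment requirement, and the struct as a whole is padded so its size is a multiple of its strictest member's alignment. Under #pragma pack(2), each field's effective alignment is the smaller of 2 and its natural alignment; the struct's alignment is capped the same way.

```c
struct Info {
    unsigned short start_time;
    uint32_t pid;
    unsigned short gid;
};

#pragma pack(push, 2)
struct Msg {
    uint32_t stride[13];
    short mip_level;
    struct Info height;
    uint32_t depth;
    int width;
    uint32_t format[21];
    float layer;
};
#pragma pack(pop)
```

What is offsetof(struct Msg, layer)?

Info: @0: start_time [2B, align 2] → 2; +2 pad (align 4); @4: pid [4B, align 4] → 8; @8: gid [2B, align 2] → 10; +2 tail pad (align 4); size 12, align 4
@0: stride [52B, align 2] → 52
@52: mip_level [2B, align 2] → 54
@54: height [12B, align 2] → 66
@66: depth [4B, align 2] → 70
@70: width [4B, align 2] → 74
@74: format [84B, align 2] → 158
@158: layer [4B, align 2] → 162

158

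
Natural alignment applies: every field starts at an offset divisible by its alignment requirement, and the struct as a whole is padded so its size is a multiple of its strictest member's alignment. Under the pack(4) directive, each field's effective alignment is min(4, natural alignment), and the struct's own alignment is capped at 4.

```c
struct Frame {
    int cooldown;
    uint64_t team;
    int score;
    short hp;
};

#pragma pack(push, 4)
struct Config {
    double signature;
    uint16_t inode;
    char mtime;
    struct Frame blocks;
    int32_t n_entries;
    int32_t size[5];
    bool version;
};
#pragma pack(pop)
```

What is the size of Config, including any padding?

64 bytes

Frame: cooldown at 0 (size 4, align 4) → ends 4; pad 4 to align 8 for team; team at 8 (size 8, align 8) → ends 16; score at 16 (size 4, align 4) → ends 20; hp at 20 (size 2, align 2) → ends 22; tail pad 2 to reach multiple of 8; total 24 bytes, alignment 8
signature at 0 (size 8, align 4) → ends 8
inode at 8 (size 2, align 2) → ends 10
mtime at 10 (size 1, align 1) → ends 11
pad 1 to align 4 for blocks
blocks at 12 (size 24, align 4) → ends 36
n_entries at 36 (size 4, align 4) → ends 40
size at 40 (size 20, align 4) → ends 60
version at 60 (size 1, align 1) → ends 61
tail pad 3 to reach multiple of 4
total 64 bytes, alignment 4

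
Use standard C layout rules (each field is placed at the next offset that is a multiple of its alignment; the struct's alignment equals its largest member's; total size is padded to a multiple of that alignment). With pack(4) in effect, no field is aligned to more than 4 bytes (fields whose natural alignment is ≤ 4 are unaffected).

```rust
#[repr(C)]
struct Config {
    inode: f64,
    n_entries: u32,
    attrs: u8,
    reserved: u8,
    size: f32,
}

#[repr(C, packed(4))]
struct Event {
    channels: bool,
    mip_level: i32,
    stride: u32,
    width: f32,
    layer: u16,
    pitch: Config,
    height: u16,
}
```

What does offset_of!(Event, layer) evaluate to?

16

Config: @0: inode [8B, align 8] → 8; @8: n_entries [4B, align 4] → 12; @12: attrs [1B, align 1] → 13; @13: reserved [1B, align 1] → 14; +2 pad (align 4); @16: size [4B, align 4] → 20; +4 tail pad (align 8); size 24, align 8
@0: channels [1B, align 1] → 1
+3 pad (align 4)
@4: mip_level [4B, align 4] → 8
@8: stride [4B, align 4] → 12
@12: width [4B, align 4] → 16
@16: layer [2B, align 2] → 18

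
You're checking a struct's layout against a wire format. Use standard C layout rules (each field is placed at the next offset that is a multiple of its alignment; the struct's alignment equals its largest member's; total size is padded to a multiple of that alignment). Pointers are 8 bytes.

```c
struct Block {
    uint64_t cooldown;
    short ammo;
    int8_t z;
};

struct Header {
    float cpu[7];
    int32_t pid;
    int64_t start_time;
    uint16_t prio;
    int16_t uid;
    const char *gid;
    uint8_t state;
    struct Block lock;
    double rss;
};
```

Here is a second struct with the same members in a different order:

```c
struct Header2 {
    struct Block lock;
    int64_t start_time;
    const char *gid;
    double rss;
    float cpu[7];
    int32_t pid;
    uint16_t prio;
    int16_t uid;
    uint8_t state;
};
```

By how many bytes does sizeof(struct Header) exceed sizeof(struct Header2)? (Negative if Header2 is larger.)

Block: cooldown at 0 (size 8, align 8) → ends 8; ammo at 8 (size 2, align 2) → ends 10; z at 10 (size 1, align 1) → ends 11; tail pad 5 to reach multiple of 8; total 16 bytes, alignment 8
cpu at 0 (size 28, align 4) → ends 28
pid at 28 (size 4, align 4) → ends 32
start_time at 32 (size 8, align 8) → ends 40
prio at 40 (size 2, align 2) → ends 42
uid at 42 (size 2, align 2) → ends 44
pad 4 to align 8 for gid
gid at 48 (size 8, align 8) → ends 56
state at 56 (size 1, align 1) → ends 57
pad 7 to align 8 for lock
lock at 64 (size 16, align 8) → ends 80
rss at 80 (size 8, align 8) → ends 88
total 88 bytes, alignment 8
— Header2 —
lock at 0 (size 16, align 8) → ends 16
start_time at 16 (size 8, align 8) → ends 24
gid at 24 (size 8, align 8) → ends 32
rss at 32 (size 8, align 8) → ends 40
cpu at 40 (size 28, align 4) → ends 68
pid at 68 (size 4, align 4) → ends 72
prio at 72 (size 2, align 2) → ends 74
uid at 74 (size 2, align 2) → ends 76
state at 76 (size 1, align 1) → ends 77
tail pad 3 to reach multiple of 8
total 80 bytes, alignment 8
88 − 80 = 8

8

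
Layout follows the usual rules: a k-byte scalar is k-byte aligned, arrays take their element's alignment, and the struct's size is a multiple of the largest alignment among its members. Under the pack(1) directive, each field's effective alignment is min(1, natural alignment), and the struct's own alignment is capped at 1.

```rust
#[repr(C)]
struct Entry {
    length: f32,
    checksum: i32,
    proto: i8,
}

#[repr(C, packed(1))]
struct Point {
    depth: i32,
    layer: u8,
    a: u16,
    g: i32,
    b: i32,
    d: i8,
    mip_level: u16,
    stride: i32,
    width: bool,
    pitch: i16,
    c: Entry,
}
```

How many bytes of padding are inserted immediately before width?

0

Entry: 0..4  length  (4B, 4-aligned); 4..8  checksum  (4B, 4-aligned); 8..9  proto  (1B, 1-aligned); 9..12  -- tail padding (3B); sizeof = 12, alignof = 4
0..4  depth  (4B, 1-aligned)
4..5  layer  (1B, 1-aligned)
5..7  a  (2B, 1-aligned)
7..11  g  (4B, 1-aligned)
11..15  b  (4B, 1-aligned)
15..16  d  (1B, 1-aligned)
16..18  mip_level  (2B, 1-aligned)
18..22  stride  (4B, 1-aligned)
22..23  width  (1B, 1-aligned)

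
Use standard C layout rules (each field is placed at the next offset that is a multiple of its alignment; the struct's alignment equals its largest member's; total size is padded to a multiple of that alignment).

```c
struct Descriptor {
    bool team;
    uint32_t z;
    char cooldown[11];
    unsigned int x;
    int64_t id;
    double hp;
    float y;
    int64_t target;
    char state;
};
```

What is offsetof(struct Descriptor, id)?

team at 0 (size 1, align 1) → ends 1
pad 3 to align 4 for z
z at 4 (size 4, align 4) → ends 8
cooldown at 8 (size 11, align 1) → ends 19
pad 1 to align 4 for x
x at 20 (size 4, align 4) → ends 24
id at 24 (size 8, align 8) → ends 32

24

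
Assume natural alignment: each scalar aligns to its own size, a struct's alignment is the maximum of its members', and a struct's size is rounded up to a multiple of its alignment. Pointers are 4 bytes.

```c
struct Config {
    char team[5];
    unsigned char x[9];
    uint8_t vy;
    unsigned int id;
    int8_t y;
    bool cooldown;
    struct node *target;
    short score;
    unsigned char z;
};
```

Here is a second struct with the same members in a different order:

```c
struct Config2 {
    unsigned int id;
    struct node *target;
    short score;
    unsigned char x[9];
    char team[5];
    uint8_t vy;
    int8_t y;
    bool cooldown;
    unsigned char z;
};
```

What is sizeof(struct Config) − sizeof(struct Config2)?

4

0..5  team  (5B, 1-aligned)
5..14  x  (9B, 1-aligned)
14..15  vy  (1B, 1-aligned)
15..16  -- padding (1B)
16..20  id  (4B, 4-aligned)
20..21  y  (1B, 1-aligned)
21..22  cooldown  (1B, 1-aligned)
22..24  -- padding (2B)
24..28  target  (4B, 4-aligned)
28..30  score  (2B, 2-aligned)
30..31  z  (1B, 1-aligned)
31..32  -- tail padding (1B)
sizeof = 32, alignof = 4
— Config2 —
0..4  id  (4B, 4-aligned)
4..8  target  (4B, 4-aligned)
8..10  score  (2B, 2-aligned)
10..19  x  (9B, 1-aligned)
19..24  team  (5B, 1-aligned)
24..25  vy  (1B, 1-aligned)
25..26  y  (1B, 1-aligned)
26..27  cooldown  (1B, 1-aligned)
27..28  z  (1B, 1-aligned)
sizeof = 28, alignof = 4
32 − 28 = 4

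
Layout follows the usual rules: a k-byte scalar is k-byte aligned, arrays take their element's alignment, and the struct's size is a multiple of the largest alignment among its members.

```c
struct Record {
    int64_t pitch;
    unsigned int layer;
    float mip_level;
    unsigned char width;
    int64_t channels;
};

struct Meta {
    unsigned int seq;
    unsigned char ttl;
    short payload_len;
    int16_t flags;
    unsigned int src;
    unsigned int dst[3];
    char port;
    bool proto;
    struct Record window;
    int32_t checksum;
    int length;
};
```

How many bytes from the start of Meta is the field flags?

Record: 0..8  pitch  (8B, 8-aligned); 8..12  layer  (4B, 4-aligned); 12..16  mip_level  (4B, 4-aligned); 16..17  width  (1B, 1-aligned); 17..24  -- padding (7B); 24..32  channels  (8B, 8-aligned); sizeof = 32, alignof = 8
0..4  seq  (4B, 4-aligned)
4..5  ttl  (1B, 1-aligned)
5..6  -- padding (1B)
6..8  payload_len  (2B, 2-aligned)
8..10  flags  (2B, 2-aligned)

8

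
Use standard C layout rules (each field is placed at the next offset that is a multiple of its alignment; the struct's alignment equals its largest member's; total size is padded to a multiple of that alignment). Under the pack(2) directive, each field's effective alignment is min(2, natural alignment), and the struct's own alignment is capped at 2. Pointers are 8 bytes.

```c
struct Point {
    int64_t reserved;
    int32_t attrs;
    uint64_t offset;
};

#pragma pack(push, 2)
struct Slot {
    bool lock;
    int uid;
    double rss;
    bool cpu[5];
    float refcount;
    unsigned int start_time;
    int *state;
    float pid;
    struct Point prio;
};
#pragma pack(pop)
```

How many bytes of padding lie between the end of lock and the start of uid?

1

Point: @0: reserved [8B, align 8] → 8; @8: attrs [4B, align 4] → 12; +4 pad (align 8); @16: offset [8B, align 8] → 24; size 24, align 8
@0: lock [1B, align 1] → 1
+1 pad (align 2)
@2: uid [4B, align 2] → 6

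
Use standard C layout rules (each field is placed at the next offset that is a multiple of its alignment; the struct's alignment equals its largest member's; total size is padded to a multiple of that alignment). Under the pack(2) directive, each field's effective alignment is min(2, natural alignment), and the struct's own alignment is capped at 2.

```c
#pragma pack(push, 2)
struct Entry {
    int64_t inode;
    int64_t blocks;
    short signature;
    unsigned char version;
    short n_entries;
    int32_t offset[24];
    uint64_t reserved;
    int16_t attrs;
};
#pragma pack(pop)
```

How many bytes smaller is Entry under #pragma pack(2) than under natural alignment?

natural layout:
  0..8  inode  (8B, 8-aligned)
  8..16  blocks  (8B, 8-aligned)
  16..18  signature  (2B, 2-aligned)
  18..19  version  (1B, 1-aligned)
  19..20  -- padding (1B)
  20..22  n_entries  (2B, 2-aligned)
  22..24  -- padding (2B)
  24..120  offset  (96B, 4-aligned)
  120..128  reserved  (8B, 8-aligned)
  128..130  attrs  (2B, 2-aligned)
  130..136  -- tail padding (6B)
  sizeof = 136, alignof = 8
packed(2) layout:
  0..8  inode  (8B, 2-aligned)
  8..16  blocks  (8B, 2-aligned)
  16..18  signature  (2B, 2-aligned)
  18..19  version  (1B, 1-aligned)
  19..20  -- padding (1B)
  20..22  n_entries  (2B, 2-aligned)
  22..118  offset  (96B, 2-aligned)
  118..126  reserved  (8B, 2-aligned)
  126..128  attrs  (2B, 2-aligned)
  sizeof = 128, alignof = 2
136 − 128 = 8

8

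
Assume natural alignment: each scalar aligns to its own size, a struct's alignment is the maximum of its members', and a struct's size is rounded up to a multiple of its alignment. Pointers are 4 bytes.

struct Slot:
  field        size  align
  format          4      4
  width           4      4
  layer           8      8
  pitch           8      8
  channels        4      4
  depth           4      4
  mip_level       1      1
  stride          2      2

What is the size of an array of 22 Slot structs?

format at 0 (size 4, align 4) → ends 4
width at 4 (size 4, align 4) → ends 8
layer at 8 (size 8, align 8) → ends 16
pitch at 16 (size 8, align 8) → ends 24
channels at 24 (size 4, align 4) → ends 28
depth at 28 (size 4, align 4) → ends 32
mip_level at 32 (size 1, align 1) → ends 33
pad 1 to align 2 for stride
stride at 34 (size 2, align 2) → ends 36
tail pad 4 to reach multiple of 8
total 40 bytes, alignment 8
array of 22: 22 × 40 = 880

880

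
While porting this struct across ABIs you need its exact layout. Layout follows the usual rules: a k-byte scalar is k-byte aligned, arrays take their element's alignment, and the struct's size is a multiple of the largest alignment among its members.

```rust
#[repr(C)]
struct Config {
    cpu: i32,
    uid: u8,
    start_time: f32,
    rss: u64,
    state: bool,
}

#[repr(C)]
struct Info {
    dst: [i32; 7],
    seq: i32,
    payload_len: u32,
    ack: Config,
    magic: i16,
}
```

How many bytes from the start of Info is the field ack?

Config: cpu at 0 (size 4, align 4) → ends 4; uid at 4 (size 1, align 1) → ends 5; pad 3 to align 4 for start_time; start_time at 8 (size 4, align 4) → ends 12; pad 4 to align 8 for rss; rss at 16 (size 8, align 8) → ends 24; state at 24 (size 1, align 1) → ends 25; tail pad 7 to reach multiple of 8; total 32 bytes, alignment 8
dst at 0 (size 28, align 4) → ends 28
seq at 28 (size 4, align 4) → ends 32
payload_len at 32 (size 4, align 4) → ends 36
pad 4 to align 8 for ack
ack at 40 (size 32, align 8) → ends 72

40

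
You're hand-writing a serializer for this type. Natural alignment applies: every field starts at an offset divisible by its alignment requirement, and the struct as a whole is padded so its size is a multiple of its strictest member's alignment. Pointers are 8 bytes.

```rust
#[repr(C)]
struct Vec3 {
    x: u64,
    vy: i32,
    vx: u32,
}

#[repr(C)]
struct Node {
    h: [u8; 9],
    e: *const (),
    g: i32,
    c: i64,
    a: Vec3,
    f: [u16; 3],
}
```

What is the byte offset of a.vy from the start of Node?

Vec3: @0: x [8B, align 8] → 8; @8: vy [4B, align 4] → 12; @12: vx [4B, align 4] → 16; size 16, align 8
@0: h [9B, align 1] → 9
+7 pad (align 8)
@16: e [8B, align 8] → 24
@24: g [4B, align 4] → 28
+4 pad (align 8)
@32: c [8B, align 8] → 40
@40: a [16B, align 8] → 56
within Vec3: vy at 8
40 + 8 = 48

48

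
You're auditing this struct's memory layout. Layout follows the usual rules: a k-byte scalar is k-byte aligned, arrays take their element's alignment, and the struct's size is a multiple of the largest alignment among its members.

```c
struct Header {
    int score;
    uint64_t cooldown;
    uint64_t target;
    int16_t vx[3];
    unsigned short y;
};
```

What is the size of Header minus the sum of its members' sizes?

4

score at 0 (size 4, align 4) → ends 4
pad 4 to align 8 for cooldown
cooldown at 8 (size 8, align 8) → ends 16
target at 16 (size 8, align 8) → ends 24
vx at 24 (size 6, align 2) → ends 30
y at 30 (size 2, align 2) → ends 32
total 32 bytes, alignment 8
data bytes 28, size 32 → padding 4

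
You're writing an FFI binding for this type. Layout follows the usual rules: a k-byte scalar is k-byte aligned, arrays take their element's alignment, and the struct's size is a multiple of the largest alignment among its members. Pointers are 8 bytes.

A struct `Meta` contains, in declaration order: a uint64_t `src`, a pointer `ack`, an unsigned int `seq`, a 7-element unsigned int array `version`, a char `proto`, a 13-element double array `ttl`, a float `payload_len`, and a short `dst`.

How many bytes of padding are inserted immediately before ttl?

0..8  src  (8B, 8-aligned)
8..16  ack  (8B, 8-aligned)
16..20  seq  (4B, 4-aligned)
20..48  version  (28B, 4-aligned)
48..49  proto  (1B, 1-aligned)
49..56  -- padding (7B)
56..160  ttl  (104B, 8-aligned)

7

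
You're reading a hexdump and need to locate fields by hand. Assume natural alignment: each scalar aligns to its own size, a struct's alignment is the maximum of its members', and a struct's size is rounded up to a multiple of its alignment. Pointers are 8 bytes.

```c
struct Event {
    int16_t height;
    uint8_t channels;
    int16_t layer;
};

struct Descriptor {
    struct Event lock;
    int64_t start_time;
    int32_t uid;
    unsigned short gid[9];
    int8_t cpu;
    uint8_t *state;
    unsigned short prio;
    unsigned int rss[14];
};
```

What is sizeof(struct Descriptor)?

Event: height at 0 (size 2, align 2) → ends 2; channels at 2 (size 1, align 1) → ends 3; pad 1 to align 2 for layer; layer at 4 (size 2, align 2) → ends 6; total 6 bytes, alignment 2
lock at 0 (size 6, align 2) → ends 6
pad 2 to align 8 for start_time
start_time at 8 (size 8, align 8) → ends 16
uid at 16 (size 4, align 4) → ends 20
gid at 20 (size 18, align 2) → ends 38
cpu at 38 (size 1, align 1) → ends 39
pad 1 to align 8 for state
state at 40 (size 8, align 8) → ends 48
prio at 48 (size 2, align 2) → ends 50
pad 2 to align 4 for rss
rss at 52 (size 56, align 4) → ends 108
tail pad 4 to reach multiple of 8
total 112 bytes, alignment 8

112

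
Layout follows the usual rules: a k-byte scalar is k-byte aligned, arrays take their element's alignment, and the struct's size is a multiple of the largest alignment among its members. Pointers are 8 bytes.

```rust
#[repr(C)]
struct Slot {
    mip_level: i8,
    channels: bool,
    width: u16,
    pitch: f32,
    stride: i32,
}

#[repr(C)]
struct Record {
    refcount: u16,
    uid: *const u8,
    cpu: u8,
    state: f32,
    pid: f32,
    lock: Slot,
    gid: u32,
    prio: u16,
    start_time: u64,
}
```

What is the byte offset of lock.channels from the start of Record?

29

Slot: mip_level at 0 (size 1, align 1) → ends 1; channels at 1 (size 1, align 1) → ends 2; width at 2 (size 2, align 2) → ends 4; pitch at 4 (size 4, align 4) → ends 8; stride at 8 (size 4, align 4) → ends 12; total 12 bytes, alignment 4
refcount at 0 (size 2, align 2) → ends 2
pad 6 to align 8 for uid
uid at 8 (size 8, align 8) → ends 16
cpu at 16 (size 1, align 1) → ends 17
pad 3 to align 4 for state
state at 20 (size 4, align 4) → ends 24
pid at 24 (size 4, align 4) → ends 28
lock at 28 (size 12, align 4) → ends 40
within Slot: channels at 1
28 + 1 = 29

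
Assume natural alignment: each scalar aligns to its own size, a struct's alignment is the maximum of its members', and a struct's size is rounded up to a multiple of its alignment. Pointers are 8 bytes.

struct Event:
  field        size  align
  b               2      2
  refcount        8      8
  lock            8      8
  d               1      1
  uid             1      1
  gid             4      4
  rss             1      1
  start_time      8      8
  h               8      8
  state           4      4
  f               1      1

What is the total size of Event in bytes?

64

b at 0 (size 2, align 2) → ends 2
pad 6 to align 8 for refcount
refcount at 8 (size 8, align 8) → ends 16
lock at 16 (size 8, align 8) → ends 24
d at 24 (size 1, align 1) → ends 25
uid at 25 (size 1, align 1) → ends 26
pad 2 to align 4 for gid
gid at 28 (size 4, align 4) → ends 32
rss at 32 (size 1, align 1) → ends 33
pad 7 to align 8 for start_time
start_time at 40 (size 8, align 8) → ends 48
h at 48 (size 8, align 8) → ends 56
state at 56 (size 4, align 4) → ends 60
f at 60 (size 1, align 1) → ends 61
tail pad 3 to reach multiple of 8
total 64 bytes, alignment 8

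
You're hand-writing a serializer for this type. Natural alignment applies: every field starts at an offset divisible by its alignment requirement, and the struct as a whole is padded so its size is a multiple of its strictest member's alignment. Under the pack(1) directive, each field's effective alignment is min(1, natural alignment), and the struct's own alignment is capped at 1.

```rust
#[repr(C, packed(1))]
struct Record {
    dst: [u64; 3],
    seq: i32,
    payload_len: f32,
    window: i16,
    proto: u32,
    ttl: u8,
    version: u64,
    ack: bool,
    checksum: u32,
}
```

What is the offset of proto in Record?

34

dst at 0 (size 24, align 1) → ends 24
seq at 24 (size 4, align 1) → ends 28
payload_len at 28 (size 4, align 1) → ends 32
window at 32 (size 2, align 1) → ends 34
proto at 34 (size 4, align 1) → ends 38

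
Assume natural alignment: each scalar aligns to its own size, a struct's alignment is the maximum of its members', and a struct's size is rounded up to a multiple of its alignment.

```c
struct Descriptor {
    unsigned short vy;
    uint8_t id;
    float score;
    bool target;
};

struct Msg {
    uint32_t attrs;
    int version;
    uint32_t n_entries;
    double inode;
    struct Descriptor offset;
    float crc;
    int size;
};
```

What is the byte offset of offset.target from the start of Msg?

32

Descriptor: vy at 0 (size 2, align 2) → ends 2; id at 2 (size 1, align 1) → ends 3; pad 1 to align 4 for score; score at 4 (size 4, align 4) → ends 8; target at 8 (size 1, align 1) → ends 9; tail pad 3 to reach multiple of 4; total 12 bytes, alignment 4
attrs at 0 (size 4, align 4) → ends 4
version at 4 (size 4, align 4) → ends 8
n_entries at 8 (size 4, align 4) → ends 12
pad 4 to align 8 for inode
inode at 16 (size 8, align 8) → ends 24
offset at 24 (size 12, align 4) → ends 36
within Descriptor: target at 8
24 + 8 = 32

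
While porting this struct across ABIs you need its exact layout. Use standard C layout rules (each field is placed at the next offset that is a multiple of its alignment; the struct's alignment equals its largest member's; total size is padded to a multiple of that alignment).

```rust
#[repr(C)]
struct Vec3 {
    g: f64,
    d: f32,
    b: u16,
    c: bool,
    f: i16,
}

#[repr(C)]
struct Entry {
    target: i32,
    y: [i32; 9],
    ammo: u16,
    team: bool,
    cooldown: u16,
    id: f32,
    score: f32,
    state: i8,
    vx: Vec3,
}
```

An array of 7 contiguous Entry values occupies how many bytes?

Vec3: @0: g [8B, align 8] → 8; @8: d [4B, align 4] → 12; @12: b [2B, align 2] → 14; @14: c [1B, align 1] → 15; +1 pad (align 2); @16: f [2B, align 2] → 18; +6 tail pad (align 8); size 24, align 8
@0: target [4B, align 4] → 4
@4: y [36B, align 4] → 40
@40: ammo [2B, align 2] → 42
@42: team [1B, align 1] → 43
+1 pad (align 2)
@44: cooldown [2B, align 2] → 46
+2 pad (align 4)
@48: id [4B, align 4] → 52
@52: score [4B, align 4] → 56
@56: state [1B, align 1] → 57
+7 pad (align 8)
@64: vx [24B, align 8] → 88
size 88, align 8
array of 7: 7 × 88 = 616

616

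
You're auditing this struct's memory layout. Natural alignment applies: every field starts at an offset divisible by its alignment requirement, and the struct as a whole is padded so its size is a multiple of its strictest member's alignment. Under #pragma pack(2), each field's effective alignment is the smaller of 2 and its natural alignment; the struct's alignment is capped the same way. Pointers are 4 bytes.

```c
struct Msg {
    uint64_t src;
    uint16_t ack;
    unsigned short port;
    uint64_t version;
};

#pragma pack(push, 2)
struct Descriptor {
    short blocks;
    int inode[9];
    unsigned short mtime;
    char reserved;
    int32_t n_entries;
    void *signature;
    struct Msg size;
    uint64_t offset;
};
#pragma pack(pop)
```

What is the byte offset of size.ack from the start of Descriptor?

58

Msg: @0: src [8B, align 8] → 8; @8: ack [2B, align 2] → 10; @10: port [2B, align 2] → 12; +4 pad (align 8); @16: version [8B, align 8] → 24; size 24, align 8
@0: blocks [2B, align 2] → 2
@2: inode [36B, align 2] → 38
@38: mtime [2B, align 2] → 40
@40: reserved [1B, align 1] → 41
+1 pad (align 2)
@42: n_entries [4B, align 2] → 46
@46: signature [4B, align 2] → 50
@50: size [24B, align 2] → 74
within Msg: ack at 8
50 + 8 = 58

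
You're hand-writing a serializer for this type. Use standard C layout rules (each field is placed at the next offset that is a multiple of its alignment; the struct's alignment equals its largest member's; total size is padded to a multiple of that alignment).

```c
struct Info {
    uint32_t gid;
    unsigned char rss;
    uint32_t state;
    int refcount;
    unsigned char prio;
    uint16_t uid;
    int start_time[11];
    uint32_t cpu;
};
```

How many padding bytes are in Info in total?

0..4  gid  (4B, 4-aligned)
4..5  rss  (1B, 1-aligned)
5..8  -- padding (3B)
8..12  state  (4B, 4-aligned)
12..16  refcount  (4B, 4-aligned)
16..17  prio  (1B, 1-aligned)
17..18  -- padding (1B)
18..20  uid  (2B, 2-aligned)
20..64  start_time  (44B, 4-aligned)
64..68  cpu  (4B, 4-aligned)
sizeof = 68, alignof = 4
data bytes 64, size 68 → padding 4

4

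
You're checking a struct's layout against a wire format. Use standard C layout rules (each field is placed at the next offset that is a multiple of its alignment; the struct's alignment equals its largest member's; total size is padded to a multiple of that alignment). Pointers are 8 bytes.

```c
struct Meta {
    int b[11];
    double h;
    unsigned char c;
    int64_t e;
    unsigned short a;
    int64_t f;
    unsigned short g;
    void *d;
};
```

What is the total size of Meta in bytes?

b at 0 (size 44, align 4) → ends 44
pad 4 to align 8 for h
h at 48 (size 8, align 8) → ends 56
c at 56 (size 1, align 1) → ends 57
pad 7 to align 8 for e
e at 64 (size 8, align 8) → ends 72
a at 72 (size 2, align 2) → ends 74
pad 6 to align 8 for f
f at 80 (size 8, align 8) → ends 88
g at 88 (size 2, align 2) → ends 90
pad 6 to align 8 for d
d at 96 (size 8, align 8) → ends 104
total 104 bytes, alignment 8

104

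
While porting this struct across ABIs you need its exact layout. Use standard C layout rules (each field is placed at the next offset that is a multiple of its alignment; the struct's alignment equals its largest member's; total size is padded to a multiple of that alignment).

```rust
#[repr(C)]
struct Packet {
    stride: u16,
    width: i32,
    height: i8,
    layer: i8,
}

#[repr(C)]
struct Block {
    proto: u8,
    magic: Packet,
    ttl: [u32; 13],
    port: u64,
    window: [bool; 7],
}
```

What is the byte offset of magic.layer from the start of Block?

Packet: 0..2  stride  (2B, 2-aligned); 2..4  -- padding (2B); 4..8  width  (4B, 4-aligned); 8..9  height  (1B, 1-aligned); 9..10  layer  (1B, 1-aligned); 10..12  -- tail padding (2B); sizeof = 12, alignof = 4
0..1  proto  (1B, 1-aligned)
1..4  -- padding (3B)
4..16  magic  (12B, 4-aligned)
within Packet: layer at 9
4 + 9 = 13

13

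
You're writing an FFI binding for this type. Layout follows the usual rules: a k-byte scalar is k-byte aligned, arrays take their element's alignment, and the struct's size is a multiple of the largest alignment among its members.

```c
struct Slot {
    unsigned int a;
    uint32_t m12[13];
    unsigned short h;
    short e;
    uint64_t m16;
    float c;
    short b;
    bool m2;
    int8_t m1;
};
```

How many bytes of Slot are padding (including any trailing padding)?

4

0..4  a  (4B, 4-aligned)
4..56  m12  (52B, 4-aligned)
56..58  h  (2B, 2-aligned)
58..60  e  (2B, 2-aligned)
60..64  -- padding (4B)
64..72  m16  (8B, 8-aligned)
72..76  c  (4B, 4-aligned)
76..78  b  (2B, 2-aligned)
78..79  m2  (1B, 1-aligned)
79..80  m1  (1B, 1-aligned)
sizeof = 80, alignof = 8
data bytes 76, size 80 → padding 4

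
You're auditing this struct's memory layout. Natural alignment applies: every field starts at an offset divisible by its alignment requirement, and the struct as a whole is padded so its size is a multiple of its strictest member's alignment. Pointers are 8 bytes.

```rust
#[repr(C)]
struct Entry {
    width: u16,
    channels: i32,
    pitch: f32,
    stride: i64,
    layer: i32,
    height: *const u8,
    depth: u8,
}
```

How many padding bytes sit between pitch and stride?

4

0..2  width  (2B, 2-aligned)
2..4  -- padding (2B)
4..8  channels  (4B, 4-aligned)
8..12  pitch  (4B, 4-aligned)
12..16  -- padding (4B)
16..24  stride  (8B, 8-aligned)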